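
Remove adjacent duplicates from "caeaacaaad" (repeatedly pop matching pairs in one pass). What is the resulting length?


Input: caeaacaaad
Stack-based adjacent duplicate removal:
  Read 'c': push. Stack: c
  Read 'a': push. Stack: ca
  Read 'e': push. Stack: cae
  Read 'a': push. Stack: caea
  Read 'a': matches stack top 'a' => pop. Stack: cae
  Read 'c': push. Stack: caec
  Read 'a': push. Stack: caeca
  Read 'a': matches stack top 'a' => pop. Stack: caec
  Read 'a': push. Stack: caeca
  Read 'd': push. Stack: caecad
Final stack: "caecad" (length 6)

6


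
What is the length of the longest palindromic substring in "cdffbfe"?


Input: "cdffbfe"
Checking substrings for palindromes:
  [3:6] "fbf" (len 3) => palindrome
  [2:4] "ff" (len 2) => palindrome
Longest palindromic substring: "fbf" with length 3

3


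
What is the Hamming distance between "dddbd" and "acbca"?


Comparing "dddbd" and "acbca" position by position:
  Position 0: 'd' vs 'a' => differ
  Position 1: 'd' vs 'c' => differ
  Position 2: 'd' vs 'b' => differ
  Position 3: 'b' vs 'c' => differ
  Position 4: 'd' vs 'a' => differ
Total differences (Hamming distance): 5

5


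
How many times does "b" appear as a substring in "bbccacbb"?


Searching for "b" in "bbccacbb"
Scanning each position:
  Position 0: "b" => MATCH
  Position 1: "b" => MATCH
  Position 2: "c" => no
  Position 3: "c" => no
  Position 4: "a" => no
  Position 5: "c" => no
  Position 6: "b" => MATCH
  Position 7: "b" => MATCH
Total occurrences: 4

4


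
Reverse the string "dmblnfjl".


Input: dmblnfjl
Reading characters right to left:
  Position 7: 'l'
  Position 6: 'j'
  Position 5: 'f'
  Position 4: 'n'
  Position 3: 'l'
  Position 2: 'b'
  Position 1: 'm'
  Position 0: 'd'
Reversed: ljfnlbmd

ljfnlbmd


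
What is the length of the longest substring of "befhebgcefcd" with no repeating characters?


Input: "befhebgcefcd"
Sliding window (track last position of each char):
  Position 0 ('b'): window [0,0] length 1 -- new best
  Position 1 ('e'): window [0,1] length 2 -- new best
  Position 2 ('f'): window [0,2] length 3 -- new best
  Position 3 ('h'): window [0,3] length 4 -- new best
  Position 4 ('e'): repeat (last at 1), move window start to 2
  Position 4 ('e'): window [2,4] length 3
  Position 5 ('b'): window [2,5] length 4
  Position 6 ('g'): window [2,6] length 5 -- new best
  Position 7 ('c'): window [2,7] length 6 -- new best
  Position 8 ('e'): repeat (last at 4), move window start to 5
  Position 8 ('e'): window [5,8] length 4
  Position 9 ('f'): window [5,9] length 5
  Position 10 ('c'): repeat (last at 7), move window start to 8
  Position 10 ('c'): window [8,10] length 3
  Position 11 ('d'): window [8,11] length 4
Longest substring with no repeats: "fhebgc" with length 6

6


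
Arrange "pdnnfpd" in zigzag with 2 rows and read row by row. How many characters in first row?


Zigzag "pdnnfpd" into 2 rows:
Placing characters:
  'p' => row 0
  'd' => row 1
  'n' => row 0
  'n' => row 1
  'f' => row 0
  'p' => row 1
  'd' => row 0
Rows:
  Row 0: "pnfd"
  Row 1: "dnp"
First row length: 4

4


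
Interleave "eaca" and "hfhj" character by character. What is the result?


Interleaving "eaca" and "hfhj":
  Position 0: 'e' from first, 'h' from second => "eh"
  Position 1: 'a' from first, 'f' from second => "af"
  Position 2: 'c' from first, 'h' from second => "ch"
  Position 3: 'a' from first, 'j' from second => "aj"
Result: ehafchaj

ehafchaj


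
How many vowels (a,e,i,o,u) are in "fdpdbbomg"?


Input: fdpdbbomg
Checking each character:
  'f' at position 0: consonant
  'd' at position 1: consonant
  'p' at position 2: consonant
  'd' at position 3: consonant
  'b' at position 4: consonant
  'b' at position 5: consonant
  'o' at position 6: vowel (running total: 1)
  'm' at position 7: consonant
  'g' at position 8: consonant
Total vowels: 1

1


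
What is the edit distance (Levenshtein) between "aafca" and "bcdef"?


Computing edit distance: "aafca" -> "bcdef"
DP table:
           b    c    d    e    f
      0    1    2    3    4    5
  a   1    1    2    3    4    5
  a   2    2    2    3    4    5
  f   3    3    3    3    4    4
  c   4    4    3    4    4    5
  a   5    5    4    4    5    5
Edit distance = dp[5][5] = 5

5


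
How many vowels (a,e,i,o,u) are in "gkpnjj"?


Input: gkpnjj
Checking each character:
  'g' at position 0: consonant
  'k' at position 1: consonant
  'p' at position 2: consonant
  'n' at position 3: consonant
  'j' at position 4: consonant
  'j' at position 5: consonant
Total vowels: 0

0


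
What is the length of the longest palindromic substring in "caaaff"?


Input: "caaaff"
Checking substrings for palindromes:
  [1:4] "aaa" (len 3) => palindrome
  [1:3] "aa" (len 2) => palindrome
  [2:4] "aa" (len 2) => palindrome
  [4:6] "ff" (len 2) => palindrome
Longest palindromic substring: "aaa" with length 3

3


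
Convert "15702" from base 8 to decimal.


Input: "15702" in base 8
Positional expansion:
  Digit '1' (value 1) x 8^4 = 4096
  Digit '5' (value 5) x 8^3 = 2560
  Digit '7' (value 7) x 8^2 = 448
  Digit '0' (value 0) x 8^1 = 0
  Digit '2' (value 2) x 8^0 = 2
Sum = 7106

7106


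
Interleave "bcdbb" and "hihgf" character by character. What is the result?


Interleaving "bcdbb" and "hihgf":
  Position 0: 'b' from first, 'h' from second => "bh"
  Position 1: 'c' from first, 'i' from second => "ci"
  Position 2: 'd' from first, 'h' from second => "dh"
  Position 3: 'b' from first, 'g' from second => "bg"
  Position 4: 'b' from first, 'f' from second => "bf"
Result: bhcidhbgbf

bhcidhbgbf


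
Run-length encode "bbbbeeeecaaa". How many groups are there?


Input: bbbbeeeecaaa
Scanning for consecutive runs:
  Group 1: 'b' x 4 (positions 0-3)
  Group 2: 'e' x 4 (positions 4-7)
  Group 3: 'c' x 1 (positions 8-8)
  Group 4: 'a' x 3 (positions 9-11)
Total groups: 4

4


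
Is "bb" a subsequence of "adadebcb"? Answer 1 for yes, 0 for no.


Check if "bb" is a subsequence of "adadebcb"
Greedy scan:
  Position 0 ('a'): no match needed
  Position 1 ('d'): no match needed
  Position 2 ('a'): no match needed
  Position 3 ('d'): no match needed
  Position 4 ('e'): no match needed
  Position 5 ('b'): matches sub[0] = 'b'
  Position 6 ('c'): no match needed
  Position 7 ('b'): matches sub[1] = 'b'
All 2 characters matched => is a subsequence

1


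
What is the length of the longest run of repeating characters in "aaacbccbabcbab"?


Input: "aaacbccbabcbab"
Scanning for longest run:
  Position 1 ('a'): continues run of 'a', length=2
  Position 2 ('a'): continues run of 'a', length=3
  Position 3 ('c'): new char, reset run to 1
  Position 4 ('b'): new char, reset run to 1
  Position 5 ('c'): new char, reset run to 1
  Position 6 ('c'): continues run of 'c', length=2
  Position 7 ('b'): new char, reset run to 1
  Position 8 ('a'): new char, reset run to 1
  Position 9 ('b'): new char, reset run to 1
  Position 10 ('c'): new char, reset run to 1
  Position 11 ('b'): new char, reset run to 1
  Position 12 ('a'): new char, reset run to 1
  Position 13 ('b'): new char, reset run to 1
Longest run: 'a' with length 3

3


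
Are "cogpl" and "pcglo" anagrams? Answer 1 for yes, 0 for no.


Strings: "cogpl", "pcglo"
Sorted first:  cglop
Sorted second: cglop
Sorted forms match => anagrams

1


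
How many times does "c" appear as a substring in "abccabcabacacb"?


Searching for "c" in "abccabcabacacb"
Scanning each position:
  Position 0: "a" => no
  Position 1: "b" => no
  Position 2: "c" => MATCH
  Position 3: "c" => MATCH
  Position 4: "a" => no
  Position 5: "b" => no
  Position 6: "c" => MATCH
  Position 7: "a" => no
  Position 8: "b" => no
  Position 9: "a" => no
  Position 10: "c" => MATCH
  Position 11: "a" => no
  Position 12: "c" => MATCH
  Position 13: "b" => no
Total occurrences: 5

5


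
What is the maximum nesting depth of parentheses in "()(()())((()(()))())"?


Input: "()(()())((()(()))())"
Tracking depth:
  Position 0 '(': depth becomes 1
  Position 1 ')': depth becomes 0
  Position 2 '(': depth becomes 1
  Position 3 '(': depth becomes 2
  Position 4 ')': depth becomes 1
  Position 5 '(': depth becomes 2
  Position 6 ')': depth becomes 1
  Position 7 ')': depth becomes 0
  Position 8 '(': depth becomes 1
  Position 9 '(': depth becomes 2
  Position 10 '(': depth becomes 3
  Position 11 ')': depth becomes 2
  Position 12 '(': depth becomes 3
  Position 13 '(': depth becomes 4
  Position 14 ')': depth becomes 3
  Position 15 ')': depth becomes 2
  Position 16 ')': depth becomes 1
  Position 17 '(': depth becomes 2
  Position 18 ')': depth becomes 1
  Position 19 ')': depth becomes 0
Maximum depth reached: 4

4


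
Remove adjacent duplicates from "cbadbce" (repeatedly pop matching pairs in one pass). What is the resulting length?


Input: cbadbce
Stack-based adjacent duplicate removal:
  Read 'c': push. Stack: c
  Read 'b': push. Stack: cb
  Read 'a': push. Stack: cba
  Read 'd': push. Stack: cbad
  Read 'b': push. Stack: cbadb
  Read 'c': push. Stack: cbadbc
  Read 'e': push. Stack: cbadbce
Final stack: "cbadbce" (length 7)

7


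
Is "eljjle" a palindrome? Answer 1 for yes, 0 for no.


Input: eljjle
Reversed: eljjle
  Compare pos 0 ('e') with pos 5 ('e'): match
  Compare pos 1 ('l') with pos 4 ('l'): match
  Compare pos 2 ('j') with pos 3 ('j'): match
Result: palindrome

1


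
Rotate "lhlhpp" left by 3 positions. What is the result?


Input: "lhlhpp", rotate left by 3
First 3 characters: "lhl"
Remaining characters: "hpp"
Concatenate remaining + first: "hpp" + "lhl" = "hpplhl"

hpplhl


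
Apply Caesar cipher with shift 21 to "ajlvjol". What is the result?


Caesar cipher: shift "ajlvjol" by 21
  'a' (pos 0) + 21 = pos 21 = 'v'
  'j' (pos 9) + 21 = pos 4 = 'e'
  'l' (pos 11) + 21 = pos 6 = 'g'
  'v' (pos 21) + 21 = pos 16 = 'q'
  'j' (pos 9) + 21 = pos 4 = 'e'
  'o' (pos 14) + 21 = pos 9 = 'j'
  'l' (pos 11) + 21 = pos 6 = 'g'
Result: vegqejg

vegqejg


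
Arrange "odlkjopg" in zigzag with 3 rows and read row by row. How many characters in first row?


Zigzag "odlkjopg" into 3 rows:
Placing characters:
  'o' => row 0
  'd' => row 1
  'l' => row 2
  'k' => row 1
  'j' => row 0
  'o' => row 1
  'p' => row 2
  'g' => row 1
Rows:
  Row 0: "oj"
  Row 1: "dkog"
  Row 2: "lp"
First row length: 2

2


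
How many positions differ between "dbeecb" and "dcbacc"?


Comparing "dbeecb" and "dcbacc" position by position:
  Position 0: 'd' vs 'd' => same
  Position 1: 'b' vs 'c' => DIFFER
  Position 2: 'e' vs 'b' => DIFFER
  Position 3: 'e' vs 'a' => DIFFER
  Position 4: 'c' vs 'c' => same
  Position 5: 'b' vs 'c' => DIFFER
Positions that differ: 4

4


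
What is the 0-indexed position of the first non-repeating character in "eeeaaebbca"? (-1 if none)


Input: eeeaaebbca
Character frequencies:
  'a': 3
  'b': 2
  'c': 1
  'e': 4
Scanning left to right for freq == 1:
  Position 0 ('e'): freq=4, skip
  Position 1 ('e'): freq=4, skip
  Position 2 ('e'): freq=4, skip
  Position 3 ('a'): freq=3, skip
  Position 4 ('a'): freq=3, skip
  Position 5 ('e'): freq=4, skip
  Position 6 ('b'): freq=2, skip
  Position 7 ('b'): freq=2, skip
  Position 8 ('c'): unique! => answer = 8

8


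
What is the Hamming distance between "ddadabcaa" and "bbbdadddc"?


Comparing "ddadabcaa" and "bbbdadddc" position by position:
  Position 0: 'd' vs 'b' => differ
  Position 1: 'd' vs 'b' => differ
  Position 2: 'a' vs 'b' => differ
  Position 3: 'd' vs 'd' => same
  Position 4: 'a' vs 'a' => same
  Position 5: 'b' vs 'd' => differ
  Position 6: 'c' vs 'd' => differ
  Position 7: 'a' vs 'd' => differ
  Position 8: 'a' vs 'c' => differ
Total differences (Hamming distance): 7

7


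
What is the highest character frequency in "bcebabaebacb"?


Input: bcebabaebacb
Character counts:
  'a': 3
  'b': 5
  'c': 2
  'e': 2
Maximum frequency: 5

5


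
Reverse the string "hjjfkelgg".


Input: hjjfkelgg
Reading characters right to left:
  Position 8: 'g'
  Position 7: 'g'
  Position 6: 'l'
  Position 5: 'e'
  Position 4: 'k'
  Position 3: 'f'
  Position 2: 'j'
  Position 1: 'j'
  Position 0: 'h'
Reversed: gglekfjjh

gglekfjjh


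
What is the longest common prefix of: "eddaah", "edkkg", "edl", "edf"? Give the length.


Words: eddaah, edkkg, edl, edf
  Position 0: all 'e' => match
  Position 1: all 'd' => match
  Position 2: ('d', 'k', 'l', 'f') => mismatch, stop
LCP = "ed" (length 2)

2


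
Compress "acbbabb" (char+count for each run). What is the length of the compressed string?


Input: acbbabb
Runs:
  'a' x 1 => "a1"
  'c' x 1 => "c1"
  'b' x 2 => "b2"
  'a' x 1 => "a1"
  'b' x 2 => "b2"
Compressed: "a1c1b2a1b2"
Compressed length: 10

10


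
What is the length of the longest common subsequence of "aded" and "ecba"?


LCS of "aded" and "ecba"
DP table:
           e    c    b    a
      0    0    0    0    0
  a   0    0    0    0    1
  d   0    0    0    0    1
  e   0    1    1    1    1
  d   0    1    1    1    1
LCS length = dp[4][4] = 1

1


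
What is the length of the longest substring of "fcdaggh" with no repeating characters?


Input: "fcdaggh"
Sliding window (track last position of each char):
  Position 0 ('f'): window [0,0] length 1 -- new best
  Position 1 ('c'): window [0,1] length 2 -- new best
  Position 2 ('d'): window [0,2] length 3 -- new best
  Position 3 ('a'): window [0,3] length 4 -- new best
  Position 4 ('g'): window [0,4] length 5 -- new best
  Position 5 ('g'): repeat (last at 4), move window start to 5
  Position 5 ('g'): window [5,5] length 1
  Position 6 ('h'): window [5,6] length 2
Longest substring with no repeats: "fcdag" with length 5

5


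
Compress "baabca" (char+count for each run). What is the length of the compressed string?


Input: baabca
Runs:
  'b' x 1 => "b1"
  'a' x 2 => "a2"
  'b' x 1 => "b1"
  'c' x 1 => "c1"
  'a' x 1 => "a1"
Compressed: "b1a2b1c1a1"
Compressed length: 10

10


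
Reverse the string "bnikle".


Input: bnikle
Reading characters right to left:
  Position 5: 'e'
  Position 4: 'l'
  Position 3: 'k'
  Position 2: 'i'
  Position 1: 'n'
  Position 0: 'b'
Reversed: elkinb

elkinb


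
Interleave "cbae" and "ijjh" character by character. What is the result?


Interleaving "cbae" and "ijjh":
  Position 0: 'c' from first, 'i' from second => "ci"
  Position 1: 'b' from first, 'j' from second => "bj"
  Position 2: 'a' from first, 'j' from second => "aj"
  Position 3: 'e' from first, 'h' from second => "eh"
Result: cibjajeh

cibjajeh


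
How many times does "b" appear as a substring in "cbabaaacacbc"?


Searching for "b" in "cbabaaacacbc"
Scanning each position:
  Position 0: "c" => no
  Position 1: "b" => MATCH
  Position 2: "a" => no
  Position 3: "b" => MATCH
  Position 4: "a" => no
  Position 5: "a" => no
  Position 6: "a" => no
  Position 7: "c" => no
  Position 8: "a" => no
  Position 9: "c" => no
  Position 10: "b" => MATCH
  Position 11: "c" => no
Total occurrences: 3

3


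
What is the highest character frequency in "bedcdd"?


Input: bedcdd
Character counts:
  'b': 1
  'c': 1
  'd': 3
  'e': 1
Maximum frequency: 3

3


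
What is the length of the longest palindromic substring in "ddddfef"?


Input: "ddddfef"
Checking substrings for palindromes:
  [0:4] "dddd" (len 4) => palindrome
  [0:3] "ddd" (len 3) => palindrome
  [1:4] "ddd" (len 3) => palindrome
  [4:7] "fef" (len 3) => palindrome
  [0:2] "dd" (len 2) => palindrome
  [1:3] "dd" (len 2) => palindrome
Longest palindromic substring: "dddd" with length 4

4


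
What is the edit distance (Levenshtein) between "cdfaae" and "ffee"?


Computing edit distance: "cdfaae" -> "ffee"
DP table:
           f    f    e    e
      0    1    2    3    4
  c   1    1    2    3    4
  d   2    2    2    3    4
  f   3    2    2    3    4
  a   4    3    3    3    4
  a   5    4    4    4    4
  e   6    5    5    4    4
Edit distance = dp[6][4] = 4

4


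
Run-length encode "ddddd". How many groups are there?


Input: ddddd
Scanning for consecutive runs:
  Group 1: 'd' x 5 (positions 0-4)
Total groups: 1

1


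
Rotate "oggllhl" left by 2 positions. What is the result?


Input: "oggllhl", rotate left by 2
First 2 characters: "og"
Remaining characters: "gllhl"
Concatenate remaining + first: "gllhl" + "og" = "gllhlog"

gllhlog


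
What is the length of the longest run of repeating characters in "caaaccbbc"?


Input: "caaaccbbc"
Scanning for longest run:
  Position 1 ('a'): new char, reset run to 1
  Position 2 ('a'): continues run of 'a', length=2
  Position 3 ('a'): continues run of 'a', length=3
  Position 4 ('c'): new char, reset run to 1
  Position 5 ('c'): continues run of 'c', length=2
  Position 6 ('b'): new char, reset run to 1
  Position 7 ('b'): continues run of 'b', length=2
  Position 8 ('c'): new char, reset run to 1
Longest run: 'a' with length 3

3


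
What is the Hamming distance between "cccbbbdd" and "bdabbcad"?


Comparing "cccbbbdd" and "bdabbcad" position by position:
  Position 0: 'c' vs 'b' => differ
  Position 1: 'c' vs 'd' => differ
  Position 2: 'c' vs 'a' => differ
  Position 3: 'b' vs 'b' => same
  Position 4: 'b' vs 'b' => same
  Position 5: 'b' vs 'c' => differ
  Position 6: 'd' vs 'a' => differ
  Position 7: 'd' vs 'd' => same
Total differences (Hamming distance): 5

5


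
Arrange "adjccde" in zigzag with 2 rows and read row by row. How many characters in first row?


Zigzag "adjccde" into 2 rows:
Placing characters:
  'a' => row 0
  'd' => row 1
  'j' => row 0
  'c' => row 1
  'c' => row 0
  'd' => row 1
  'e' => row 0
Rows:
  Row 0: "ajce"
  Row 1: "dcd"
First row length: 4

4


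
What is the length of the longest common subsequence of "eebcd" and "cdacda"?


LCS of "eebcd" and "cdacda"
DP table:
           c    d    a    c    d    a
      0    0    0    0    0    0    0
  e   0    0    0    0    0    0    0
  e   0    0    0    0    0    0    0
  b   0    0    0    0    0    0    0
  c   0    1    1    1    1    1    1
  d   0    1    2    2    2    2    2
LCS length = dp[5][6] = 2

2


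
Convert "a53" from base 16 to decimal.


Input: "a53" in base 16
Positional expansion:
  Digit 'a' (value 10) x 16^2 = 2560
  Digit '5' (value 5) x 16^1 = 80
  Digit '3' (value 3) x 16^0 = 3
Sum = 2643

2643


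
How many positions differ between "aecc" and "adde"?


Comparing "aecc" and "adde" position by position:
  Position 0: 'a' vs 'a' => same
  Position 1: 'e' vs 'd' => DIFFER
  Position 2: 'c' vs 'd' => DIFFER
  Position 3: 'c' vs 'e' => DIFFER
Positions that differ: 3

3


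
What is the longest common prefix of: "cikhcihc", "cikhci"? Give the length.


Words: cikhcihc, cikhci
  Position 0: all 'c' => match
  Position 1: all 'i' => match
  Position 2: all 'k' => match
  Position 3: all 'h' => match
  Position 4: all 'c' => match
  Position 5: all 'i' => match
LCP = "cikhci" (length 6)

6


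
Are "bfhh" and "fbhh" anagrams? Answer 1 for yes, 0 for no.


Strings: "bfhh", "fbhh"
Sorted first:  bfhh
Sorted second: bfhh
Sorted forms match => anagrams

1


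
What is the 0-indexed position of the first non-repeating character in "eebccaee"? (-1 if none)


Input: eebccaee
Character frequencies:
  'a': 1
  'b': 1
  'c': 2
  'e': 4
Scanning left to right for freq == 1:
  Position 0 ('e'): freq=4, skip
  Position 1 ('e'): freq=4, skip
  Position 2 ('b'): unique! => answer = 2

2


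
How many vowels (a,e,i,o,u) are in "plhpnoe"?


Input: plhpnoe
Checking each character:
  'p' at position 0: consonant
  'l' at position 1: consonant
  'h' at position 2: consonant
  'p' at position 3: consonant
  'n' at position 4: consonant
  'o' at position 5: vowel (running total: 1)
  'e' at position 6: vowel (running total: 2)
Total vowels: 2

2


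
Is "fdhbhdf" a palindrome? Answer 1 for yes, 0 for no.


Input: fdhbhdf
Reversed: fdhbhdf
  Compare pos 0 ('f') with pos 6 ('f'): match
  Compare pos 1 ('d') with pos 5 ('d'): match
  Compare pos 2 ('h') with pos 4 ('h'): match
Result: palindrome

1


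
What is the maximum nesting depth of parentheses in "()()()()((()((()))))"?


Input: "()()()()((()((()))))"
Tracking depth:
  Position 0 '(': depth becomes 1
  Position 1 ')': depth becomes 0
  Position 2 '(': depth becomes 1
  Position 3 ')': depth becomes 0
  Position 4 '(': depth becomes 1
  Position 5 ')': depth becomes 0
  Position 6 '(': depth becomes 1
  Position 7 ')': depth becomes 0
  Position 8 '(': depth becomes 1
  Position 9 '(': depth becomes 2
  Position 10 '(': depth becomes 3
  Position 11 ')': depth becomes 2
  Position 12 '(': depth becomes 3
  Position 13 '(': depth becomes 4
  Position 14 '(': depth becomes 5
  Position 15 ')': depth becomes 4
  Position 16 ')': depth becomes 3
  Position 17 ')': depth becomes 2
  Position 18 ')': depth becomes 1
  Position 19 ')': depth becomes 0
Maximum depth reached: 5

5


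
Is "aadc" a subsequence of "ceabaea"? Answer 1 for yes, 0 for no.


Check if "aadc" is a subsequence of "ceabaea"
Greedy scan:
  Position 0 ('c'): no match needed
  Position 1 ('e'): no match needed
  Position 2 ('a'): matches sub[0] = 'a'
  Position 3 ('b'): no match needed
  Position 4 ('a'): matches sub[1] = 'a'
  Position 5 ('e'): no match needed
  Position 6 ('a'): no match needed
Only matched 2/4 characters => not a subsequence

0


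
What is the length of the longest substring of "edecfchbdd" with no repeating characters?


Input: "edecfchbdd"
Sliding window (track last position of each char):
  Position 0 ('e'): window [0,0] length 1 -- new best
  Position 1 ('d'): window [0,1] length 2 -- new best
  Position 2 ('e'): repeat (last at 0), move window start to 1
  Position 2 ('e'): window [1,2] length 2
  Position 3 ('c'): window [1,3] length 3 -- new best
  Position 4 ('f'): window [1,4] length 4 -- new best
  Position 5 ('c'): repeat (last at 3), move window start to 4
  Position 5 ('c'): window [4,5] length 2
  Position 6 ('h'): window [4,6] length 3
  Position 7 ('b'): window [4,7] length 4
  Position 8 ('d'): window [4,8] length 5 -- new best
  Position 9 ('d'): repeat (last at 8), move window start to 9
  Position 9 ('d'): window [9,9] length 1
Longest substring with no repeats: "fchbd" with length 5

5


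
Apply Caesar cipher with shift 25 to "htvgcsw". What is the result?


Caesar cipher: shift "htvgcsw" by 25
  'h' (pos 7) + 25 = pos 6 = 'g'
  't' (pos 19) + 25 = pos 18 = 's'
  'v' (pos 21) + 25 = pos 20 = 'u'
  'g' (pos 6) + 25 = pos 5 = 'f'
  'c' (pos 2) + 25 = pos 1 = 'b'
  's' (pos 18) + 25 = pos 17 = 'r'
  'w' (pos 22) + 25 = pos 21 = 'v'
Result: gsufbrv

gsufbrv


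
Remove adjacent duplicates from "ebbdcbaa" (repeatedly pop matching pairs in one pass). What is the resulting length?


Input: ebbdcbaa
Stack-based adjacent duplicate removal:
  Read 'e': push. Stack: e
  Read 'b': push. Stack: eb
  Read 'b': matches stack top 'b' => pop. Stack: e
  Read 'd': push. Stack: ed
  Read 'c': push. Stack: edc
  Read 'b': push. Stack: edcb
  Read 'a': push. Stack: edcba
  Read 'a': matches stack top 'a' => pop. Stack: edcb
Final stack: "edcb" (length 4)

4


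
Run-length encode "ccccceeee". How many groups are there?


Input: ccccceeee
Scanning for consecutive runs:
  Group 1: 'c' x 5 (positions 0-4)
  Group 2: 'e' x 4 (positions 5-8)
Total groups: 2

2


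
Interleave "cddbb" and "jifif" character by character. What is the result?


Interleaving "cddbb" and "jifif":
  Position 0: 'c' from first, 'j' from second => "cj"
  Position 1: 'd' from first, 'i' from second => "di"
  Position 2: 'd' from first, 'f' from second => "df"
  Position 3: 'b' from first, 'i' from second => "bi"
  Position 4: 'b' from first, 'f' from second => "bf"
Result: cjdidfbibf

cjdidfbibf


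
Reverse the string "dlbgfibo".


Input: dlbgfibo
Reading characters right to left:
  Position 7: 'o'
  Position 6: 'b'
  Position 5: 'i'
  Position 4: 'f'
  Position 3: 'g'
  Position 2: 'b'
  Position 1: 'l'
  Position 0: 'd'
Reversed: obifgbld

obifgbld


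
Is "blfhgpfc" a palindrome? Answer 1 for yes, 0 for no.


Input: blfhgpfc
Reversed: cfpghflb
  Compare pos 0 ('b') with pos 7 ('c'): MISMATCH
  Compare pos 1 ('l') with pos 6 ('f'): MISMATCH
  Compare pos 2 ('f') with pos 5 ('p'): MISMATCH
  Compare pos 3 ('h') with pos 4 ('g'): MISMATCH
Result: not a palindrome

0


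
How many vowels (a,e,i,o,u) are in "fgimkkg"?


Input: fgimkkg
Checking each character:
  'f' at position 0: consonant
  'g' at position 1: consonant
  'i' at position 2: vowel (running total: 1)
  'm' at position 3: consonant
  'k' at position 4: consonant
  'k' at position 5: consonant
  'g' at position 6: consonant
Total vowels: 1

1


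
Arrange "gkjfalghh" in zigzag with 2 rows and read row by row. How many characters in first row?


Zigzag "gkjfalghh" into 2 rows:
Placing characters:
  'g' => row 0
  'k' => row 1
  'j' => row 0
  'f' => row 1
  'a' => row 0
  'l' => row 1
  'g' => row 0
  'h' => row 1
  'h' => row 0
Rows:
  Row 0: "gjagh"
  Row 1: "kflh"
First row length: 5

5


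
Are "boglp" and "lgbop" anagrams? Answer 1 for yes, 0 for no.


Strings: "boglp", "lgbop"
Sorted first:  bglop
Sorted second: bglop
Sorted forms match => anagrams

1


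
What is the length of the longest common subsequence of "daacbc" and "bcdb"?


LCS of "daacbc" and "bcdb"
DP table:
           b    c    d    b
      0    0    0    0    0
  d   0    0    0    1    1
  a   0    0    0    1    1
  a   0    0    0    1    1
  c   0    0    1    1    1
  b   0    1    1    1    2
  c   0    1    2    2    2
LCS length = dp[6][4] = 2

2


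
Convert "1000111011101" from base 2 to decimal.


Input: "1000111011101" in base 2
Positional expansion:
  Digit '1' (value 1) x 2^12 = 4096
  Digit '0' (value 0) x 2^11 = 0
  Digit '0' (value 0) x 2^10 = 0
  Digit '0' (value 0) x 2^9 = 0
  Digit '1' (value 1) x 2^8 = 256
  Digit '1' (value 1) x 2^7 = 128
  Digit '1' (value 1) x 2^6 = 64
  Digit '0' (value 0) x 2^5 = 0
  Digit '1' (value 1) x 2^4 = 16
  Digit '1' (value 1) x 2^3 = 8
  Digit '1' (value 1) x 2^2 = 4
  Digit '0' (value 0) x 2^1 = 0
  Digit '1' (value 1) x 2^0 = 1
Sum = 4573

4573


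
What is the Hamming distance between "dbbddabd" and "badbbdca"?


Comparing "dbbddabd" and "badbbdca" position by position:
  Position 0: 'd' vs 'b' => differ
  Position 1: 'b' vs 'a' => differ
  Position 2: 'b' vs 'd' => differ
  Position 3: 'd' vs 'b' => differ
  Position 4: 'd' vs 'b' => differ
  Position 5: 'a' vs 'd' => differ
  Position 6: 'b' vs 'c' => differ
  Position 7: 'd' vs 'a' => differ
Total differences (Hamming distance): 8

8


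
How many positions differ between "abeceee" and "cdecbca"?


Comparing "abeceee" and "cdecbca" position by position:
  Position 0: 'a' vs 'c' => DIFFER
  Position 1: 'b' vs 'd' => DIFFER
  Position 2: 'e' vs 'e' => same
  Position 3: 'c' vs 'c' => same
  Position 4: 'e' vs 'b' => DIFFER
  Position 5: 'e' vs 'c' => DIFFER
  Position 6: 'e' vs 'a' => DIFFER
Positions that differ: 5

5


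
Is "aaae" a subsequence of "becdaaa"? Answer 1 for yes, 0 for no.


Check if "aaae" is a subsequence of "becdaaa"
Greedy scan:
  Position 0 ('b'): no match needed
  Position 1 ('e'): no match needed
  Position 2 ('c'): no match needed
  Position 3 ('d'): no match needed
  Position 4 ('a'): matches sub[0] = 'a'
  Position 5 ('a'): matches sub[1] = 'a'
  Position 6 ('a'): matches sub[2] = 'a'
Only matched 3/4 characters => not a subsequence

0


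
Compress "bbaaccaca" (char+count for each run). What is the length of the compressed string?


Input: bbaaccaca
Runs:
  'b' x 2 => "b2"
  'a' x 2 => "a2"
  'c' x 2 => "c2"
  'a' x 1 => "a1"
  'c' x 1 => "c1"
  'a' x 1 => "a1"
Compressed: "b2a2c2a1c1a1"
Compressed length: 12

12


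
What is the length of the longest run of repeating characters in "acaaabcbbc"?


Input: "acaaabcbbc"
Scanning for longest run:
  Position 1 ('c'): new char, reset run to 1
  Position 2 ('a'): new char, reset run to 1
  Position 3 ('a'): continues run of 'a', length=2
  Position 4 ('a'): continues run of 'a', length=3
  Position 5 ('b'): new char, reset run to 1
  Position 6 ('c'): new char, reset run to 1
  Position 7 ('b'): new char, reset run to 1
  Position 8 ('b'): continues run of 'b', length=2
  Position 9 ('c'): new char, reset run to 1
Longest run: 'a' with length 3

3


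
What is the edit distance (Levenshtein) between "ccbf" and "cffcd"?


Computing edit distance: "ccbf" -> "cffcd"
DP table:
           c    f    f    c    d
      0    1    2    3    4    5
  c   1    0    1    2    3    4
  c   2    1    1    2    2    3
  b   3    2    2    2    3    3
  f   4    3    2    2    3    4
Edit distance = dp[4][5] = 4

4


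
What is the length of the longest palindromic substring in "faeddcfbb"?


Input: "faeddcfbb"
Checking substrings for palindromes:
  [3:5] "dd" (len 2) => palindrome
  [7:9] "bb" (len 2) => palindrome
Longest palindromic substring: "dd" with length 2

2


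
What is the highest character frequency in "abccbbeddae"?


Input: abccbbeddae
Character counts:
  'a': 2
  'b': 3
  'c': 2
  'd': 2
  'e': 2
Maximum frequency: 3

3


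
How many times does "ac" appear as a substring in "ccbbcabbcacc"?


Searching for "ac" in "ccbbcabbcacc"
Scanning each position:
  Position 0: "cc" => no
  Position 1: "cb" => no
  Position 2: "bb" => no
  Position 3: "bc" => no
  Position 4: "ca" => no
  Position 5: "ab" => no
  Position 6: "bb" => no
  Position 7: "bc" => no
  Position 8: "ca" => no
  Position 9: "ac" => MATCH
  Position 10: "cc" => no
Total occurrences: 1

1


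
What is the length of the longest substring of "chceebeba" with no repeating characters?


Input: "chceebeba"
Sliding window (track last position of each char):
  Position 0 ('c'): window [0,0] length 1 -- new best
  Position 1 ('h'): window [0,1] length 2 -- new best
  Position 2 ('c'): repeat (last at 0), move window start to 1
  Position 2 ('c'): window [1,2] length 2
  Position 3 ('e'): window [1,3] length 3 -- new best
  Position 4 ('e'): repeat (last at 3), move window start to 4
  Position 4 ('e'): window [4,4] length 1
  Position 5 ('b'): window [4,5] length 2
  Position 6 ('e'): repeat (last at 4), move window start to 5
  Position 6 ('e'): window [5,6] length 2
  Position 7 ('b'): repeat (last at 5), move window start to 6
  Position 7 ('b'): window [6,7] length 2
  Position 8 ('a'): window [6,8] length 3
Longest substring with no repeats: "hce" with length 3

3


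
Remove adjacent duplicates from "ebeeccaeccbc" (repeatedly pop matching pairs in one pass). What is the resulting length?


Input: ebeeccaeccbc
Stack-based adjacent duplicate removal:
  Read 'e': push. Stack: e
  Read 'b': push. Stack: eb
  Read 'e': push. Stack: ebe
  Read 'e': matches stack top 'e' => pop. Stack: eb
  Read 'c': push. Stack: ebc
  Read 'c': matches stack top 'c' => pop. Stack: eb
  Read 'a': push. Stack: eba
  Read 'e': push. Stack: ebae
  Read 'c': push. Stack: ebaec
  Read 'c': matches stack top 'c' => pop. Stack: ebae
  Read 'b': push. Stack: ebaeb
  Read 'c': push. Stack: ebaebc
Final stack: "ebaebc" (length 6)

6


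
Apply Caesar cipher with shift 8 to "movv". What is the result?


Caesar cipher: shift "movv" by 8
  'm' (pos 12) + 8 = pos 20 = 'u'
  'o' (pos 14) + 8 = pos 22 = 'w'
  'v' (pos 21) + 8 = pos 3 = 'd'
  'v' (pos 21) + 8 = pos 3 = 'd'
Result: uwdd

uwdd


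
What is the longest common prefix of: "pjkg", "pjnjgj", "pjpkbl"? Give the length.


Words: pjkg, pjnjgj, pjpkbl
  Position 0: all 'p' => match
  Position 1: all 'j' => match
  Position 2: ('k', 'n', 'p') => mismatch, stop
LCP = "pj" (length 2)

2


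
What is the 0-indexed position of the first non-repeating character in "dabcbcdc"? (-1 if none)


Input: dabcbcdc
Character frequencies:
  'a': 1
  'b': 2
  'c': 3
  'd': 2
Scanning left to right for freq == 1:
  Position 0 ('d'): freq=2, skip
  Position 1 ('a'): unique! => answer = 1

1


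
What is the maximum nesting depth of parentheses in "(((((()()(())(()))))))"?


Input: "(((((()()(())(()))))))"
Tracking depth:
  Position 0 '(': depth becomes 1
  Position 1 '(': depth becomes 2
  Position 2 '(': depth becomes 3
  Position 3 '(': depth becomes 4
  Position 4 '(': depth becomes 5
  Position 5 '(': depth becomes 6
  Position 6 ')': depth becomes 5
  Position 7 '(': depth becomes 6
  Position 8 ')': depth becomes 5
  Position 9 '(': depth becomes 6
  Position 10 '(': depth becomes 7
  Position 11 ')': depth becomes 6
  Position 12 ')': depth becomes 5
  Position 13 '(': depth becomes 6
  Position 14 '(': depth becomes 7
  Position 15 ')': depth becomes 6
  Position 16 ')': depth becomes 5
  Position 17 ')': depth becomes 4
  Position 18 ')': depth becomes 3
  Position 19 ')': depth becomes 2
  Position 20 ')': depth becomes 1
  Position 21 ')': depth becomes 0
Maximum depth reached: 7

7


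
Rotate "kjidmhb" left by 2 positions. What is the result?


Input: "kjidmhb", rotate left by 2
First 2 characters: "kj"
Remaining characters: "idmhb"
Concatenate remaining + first: "idmhb" + "kj" = "idmhbkj"

idmhbkj


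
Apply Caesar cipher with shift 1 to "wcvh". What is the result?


Caesar cipher: shift "wcvh" by 1
  'w' (pos 22) + 1 = pos 23 = 'x'
  'c' (pos 2) + 1 = pos 3 = 'd'
  'v' (pos 21) + 1 = pos 22 = 'w'
  'h' (pos 7) + 1 = pos 8 = 'i'
Result: xdwi

xdwi


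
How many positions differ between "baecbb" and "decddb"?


Comparing "baecbb" and "decddb" position by position:
  Position 0: 'b' vs 'd' => DIFFER
  Position 1: 'a' vs 'e' => DIFFER
  Position 2: 'e' vs 'c' => DIFFER
  Position 3: 'c' vs 'd' => DIFFER
  Position 4: 'b' vs 'd' => DIFFER
  Position 5: 'b' vs 'b' => same
Positions that differ: 5

5


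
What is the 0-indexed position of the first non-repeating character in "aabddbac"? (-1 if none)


Input: aabddbac
Character frequencies:
  'a': 3
  'b': 2
  'c': 1
  'd': 2
Scanning left to right for freq == 1:
  Position 0 ('a'): freq=3, skip
  Position 1 ('a'): freq=3, skip
  Position 2 ('b'): freq=2, skip
  Position 3 ('d'): freq=2, skip
  Position 4 ('d'): freq=2, skip
  Position 5 ('b'): freq=2, skip
  Position 6 ('a'): freq=3, skip
  Position 7 ('c'): unique! => answer = 7

7


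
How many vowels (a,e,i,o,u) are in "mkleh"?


Input: mkleh
Checking each character:
  'm' at position 0: consonant
  'k' at position 1: consonant
  'l' at position 2: consonant
  'e' at position 3: vowel (running total: 1)
  'h' at position 4: consonant
Total vowels: 1

1


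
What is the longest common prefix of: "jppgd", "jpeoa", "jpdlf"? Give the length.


Words: jppgd, jpeoa, jpdlf
  Position 0: all 'j' => match
  Position 1: all 'p' => match
  Position 2: ('p', 'e', 'd') => mismatch, stop
LCP = "jp" (length 2)

2


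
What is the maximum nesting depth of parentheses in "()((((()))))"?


Input: "()((((()))))"
Tracking depth:
  Position 0 '(': depth becomes 1
  Position 1 ')': depth becomes 0
  Position 2 '(': depth becomes 1
  Position 3 '(': depth becomes 2
  Position 4 '(': depth becomes 3
  Position 5 '(': depth becomes 4
  Position 6 '(': depth becomes 5
  Position 7 ')': depth becomes 4
  Position 8 ')': depth becomes 3
  Position 9 ')': depth becomes 2
  Position 10 ')': depth becomes 1
  Position 11 ')': depth becomes 0
Maximum depth reached: 5

5


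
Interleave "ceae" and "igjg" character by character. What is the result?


Interleaving "ceae" and "igjg":
  Position 0: 'c' from first, 'i' from second => "ci"
  Position 1: 'e' from first, 'g' from second => "eg"
  Position 2: 'a' from first, 'j' from second => "aj"
  Position 3: 'e' from first, 'g' from second => "eg"
Result: ciegajeg

ciegajeg


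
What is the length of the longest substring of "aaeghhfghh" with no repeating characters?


Input: "aaeghhfghh"
Sliding window (track last position of each char):
  Position 0 ('a'): window [0,0] length 1 -- new best
  Position 1 ('a'): repeat (last at 0), move window start to 1
  Position 1 ('a'): window [1,1] length 1
  Position 2 ('e'): window [1,2] length 2 -- new best
  Position 3 ('g'): window [1,3] length 3 -- new best
  Position 4 ('h'): window [1,4] length 4 -- new best
  Position 5 ('h'): repeat (last at 4), move window start to 5
  Position 5 ('h'): window [5,5] length 1
  Position 6 ('f'): window [5,6] length 2
  Position 7 ('g'): window [5,7] length 3
  Position 8 ('h'): repeat (last at 5), move window start to 6
  Position 8 ('h'): window [6,8] length 3
  Position 9 ('h'): repeat (last at 8), move window start to 9
  Position 9 ('h'): window [9,9] length 1
Longest substring with no repeats: "aegh" with length 4

4


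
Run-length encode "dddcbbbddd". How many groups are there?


Input: dddcbbbddd
Scanning for consecutive runs:
  Group 1: 'd' x 3 (positions 0-2)
  Group 2: 'c' x 1 (positions 3-3)
  Group 3: 'b' x 3 (positions 4-6)
  Group 4: 'd' x 3 (positions 7-9)
Total groups: 4

4


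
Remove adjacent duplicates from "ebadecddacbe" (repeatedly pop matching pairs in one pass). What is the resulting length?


Input: ebadecddacbe
Stack-based adjacent duplicate removal:
  Read 'e': push. Stack: e
  Read 'b': push. Stack: eb
  Read 'a': push. Stack: eba
  Read 'd': push. Stack: ebad
  Read 'e': push. Stack: ebade
  Read 'c': push. Stack: ebadec
  Read 'd': push. Stack: ebadecd
  Read 'd': matches stack top 'd' => pop. Stack: ebadec
  Read 'a': push. Stack: ebadeca
  Read 'c': push. Stack: ebadecac
  Read 'b': push. Stack: ebadecacb
  Read 'e': push. Stack: ebadecacbe
Final stack: "ebadecacbe" (length 10)

10


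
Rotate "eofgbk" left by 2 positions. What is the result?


Input: "eofgbk", rotate left by 2
First 2 characters: "eo"
Remaining characters: "fgbk"
Concatenate remaining + first: "fgbk" + "eo" = "fgbkeo"

fgbkeo


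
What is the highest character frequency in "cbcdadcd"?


Input: cbcdadcd
Character counts:
  'a': 1
  'b': 1
  'c': 3
  'd': 3
Maximum frequency: 3

3


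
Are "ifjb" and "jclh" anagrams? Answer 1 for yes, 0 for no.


Strings: "ifjb", "jclh"
Sorted first:  bfij
Sorted second: chjl
Differ at position 0: 'b' vs 'c' => not anagrams

0


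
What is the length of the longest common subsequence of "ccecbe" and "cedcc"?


LCS of "ccecbe" and "cedcc"
DP table:
           c    e    d    c    c
      0    0    0    0    0    0
  c   0    1    1    1    1    1
  c   0    1    1    1    2    2
  e   0    1    2    2    2    2
  c   0    1    2    2    3    3
  b   0    1    2    2    3    3
  e   0    1    2    2    3    3
LCS length = dp[6][5] = 3

3


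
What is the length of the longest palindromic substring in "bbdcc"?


Input: "bbdcc"
Checking substrings for palindromes:
  [0:2] "bb" (len 2) => palindrome
  [3:5] "cc" (len 2) => palindrome
Longest palindromic substring: "bb" with length 2

2


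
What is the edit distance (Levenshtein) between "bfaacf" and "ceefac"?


Computing edit distance: "bfaacf" -> "ceefac"
DP table:
           c    e    e    f    a    c
      0    1    2    3    4    5    6
  b   1    1    2    3    4    5    6
  f   2    2    2    3    3    4    5
  a   3    3    3    3    4    3    4
  a   4    4    4    4    4    4    4
  c   5    4    5    5    5    5    4
  f   6    5    5    6    5    6    5
Edit distance = dp[6][6] = 5

5


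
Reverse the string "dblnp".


Input: dblnp
Reading characters right to left:
  Position 4: 'p'
  Position 3: 'n'
  Position 2: 'l'
  Position 1: 'b'
  Position 0: 'd'
Reversed: pnlbd

pnlbd


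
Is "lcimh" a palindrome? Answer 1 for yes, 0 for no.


Input: lcimh
Reversed: hmicl
  Compare pos 0 ('l') with pos 4 ('h'): MISMATCH
  Compare pos 1 ('c') with pos 3 ('m'): MISMATCH
Result: not a palindrome

0


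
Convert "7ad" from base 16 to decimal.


Input: "7ad" in base 16
Positional expansion:
  Digit '7' (value 7) x 16^2 = 1792
  Digit 'a' (value 10) x 16^1 = 160
  Digit 'd' (value 13) x 16^0 = 13
Sum = 1965

1965


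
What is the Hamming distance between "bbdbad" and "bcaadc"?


Comparing "bbdbad" and "bcaadc" position by position:
  Position 0: 'b' vs 'b' => same
  Position 1: 'b' vs 'c' => differ
  Position 2: 'd' vs 'a' => differ
  Position 3: 'b' vs 'a' => differ
  Position 4: 'a' vs 'd' => differ
  Position 5: 'd' vs 'c' => differ
Total differences (Hamming distance): 5

5
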